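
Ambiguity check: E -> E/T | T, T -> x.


precedence layered via separate nonterminal T: deterministic
Unambiguous


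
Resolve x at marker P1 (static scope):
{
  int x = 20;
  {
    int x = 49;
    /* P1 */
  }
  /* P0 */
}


x declared in the same block as P1
x = 49


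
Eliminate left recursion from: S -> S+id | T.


Left-recursive alternatives: S+id; non-recursive: T
Introduce S': S -> TS', S' -> +idS' | ε


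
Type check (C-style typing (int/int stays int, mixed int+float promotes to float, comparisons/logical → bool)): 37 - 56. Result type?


Operand types: int - int
Rule: mixed int/float promotes to float; int/int stays int
Result type: int


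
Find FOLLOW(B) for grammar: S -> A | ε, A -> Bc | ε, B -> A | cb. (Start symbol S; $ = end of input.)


$ ∈ FOLLOW(S). For each A -> αBβ: add FIRST(β)\{ε} to FOLLOW(B); if β nullable, add FOLLOW(A).
FOLLOW(B) = {c}


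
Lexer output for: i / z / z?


Scan left to right, longest-match per lexeme
Tokens: ID(i), OP(/), ID(z), OP(/), ID(z)


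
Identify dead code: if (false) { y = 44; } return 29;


condition is constant false, so the whole block is unreachable
Dead: 'if (false) { y = 44; }'


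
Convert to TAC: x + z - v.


Break into single-operator statements:
t1 = x + z
t2 = t1 - v


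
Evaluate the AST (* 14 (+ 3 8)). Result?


Evaluate inner: (+ 3 8) = 11
Evaluate root: (* 14 11) = 154
Result: 154


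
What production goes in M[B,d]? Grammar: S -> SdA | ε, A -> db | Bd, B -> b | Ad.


For [B, d]: 'd' ∈ FIRST(Ad)
Entry: B -> Ad


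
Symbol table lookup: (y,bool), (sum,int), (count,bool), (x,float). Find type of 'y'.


Lookup 'y' → type bool


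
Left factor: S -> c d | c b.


Common prefix: 'c'
Factored: S -> c S', S' -> d | b


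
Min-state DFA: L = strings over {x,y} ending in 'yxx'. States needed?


Track the longest suffix of input matching a prefix of 'yxx': 4 classes (prefixes of length 0..3)
Minimal DFA: 4 states


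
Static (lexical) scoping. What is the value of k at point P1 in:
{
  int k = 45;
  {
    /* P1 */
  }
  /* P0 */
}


P1's block does not declare k; resolves to the enclosing declaration at depth 0
k = 45


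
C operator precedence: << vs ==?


'<<' is shift (level 8); '==' is equality (level 6)
Higher level binds tighter
'<<' has higher precedence than '=='


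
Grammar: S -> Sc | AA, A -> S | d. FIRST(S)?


Per alternative of S: FIRST(Sc) = {d}; FIRST(AA) = {d}
FIRST(S) = {d}


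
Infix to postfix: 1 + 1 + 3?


Left to right (same or higher precedence on left)
Postfix: 1 1 + 3 +


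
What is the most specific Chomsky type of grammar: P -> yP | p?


Right-linear: every RHS is a terminal or a terminal followed by one nonterminal
Classification: Type 3 (Regular)


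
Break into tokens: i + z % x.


Scan left to right, longest-match per lexeme
Tokens: ID(i), OP(+), ID(z), OP(%), ID(x)


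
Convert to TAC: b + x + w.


Break into single-operator statements:
t1 = b + x
t2 = t1 + w


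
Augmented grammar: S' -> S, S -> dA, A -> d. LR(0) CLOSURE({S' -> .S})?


Start: S' -> .S
For each item with dot before a nonterminal B, add B -> .γ for every B-production
Closure: [S' -> .S, S -> .dA]


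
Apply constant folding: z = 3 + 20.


3 + 20 = 23 at compile time
Optimized: z = 23


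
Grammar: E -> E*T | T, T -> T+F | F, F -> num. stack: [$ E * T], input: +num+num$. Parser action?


'+' can extend T; shift to build T -> T+F
Action: shift


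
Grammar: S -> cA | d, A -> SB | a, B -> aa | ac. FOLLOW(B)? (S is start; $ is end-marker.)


$ ∈ FOLLOW(S). For each A -> αBβ: add FIRST(β)\{ε} to FOLLOW(B); if β nullable, add FOLLOW(A).
FOLLOW(B) = {$, a}


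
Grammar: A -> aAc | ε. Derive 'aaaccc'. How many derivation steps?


Derivation: A => aAc => aaAcc => aaaAccc => aaaccc
Steps: 4


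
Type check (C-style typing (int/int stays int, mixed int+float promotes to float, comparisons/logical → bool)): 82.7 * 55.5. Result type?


Operand types: float * float
Rule: mixed int/float promotes to float; int/int stays int
Result type: float


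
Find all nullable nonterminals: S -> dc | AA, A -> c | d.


A nonterminal is nullable iff some alternative derives ε (directly, or every symbol in it is nullable)
Nullable: {}


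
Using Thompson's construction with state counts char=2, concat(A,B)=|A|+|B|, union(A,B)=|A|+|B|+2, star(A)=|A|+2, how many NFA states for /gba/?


Syntax tree has 3 char leaf(s), 0 union(s), 0 star(s)
chars contribute 3×2 = 6; each union adds +2; each star adds +2
Total: 6 + 0 + 0 = 6 states


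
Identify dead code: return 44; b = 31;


statement follows a return and is unreachable
Dead: 'b = 31'


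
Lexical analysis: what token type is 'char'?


Pattern: reserved word
Type: KEYWORD


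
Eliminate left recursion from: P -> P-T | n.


Left-recursive alternatives: P-T; non-recursive: n
Introduce P': P -> nP', P' -> -TP' | ε


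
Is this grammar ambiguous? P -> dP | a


right-linear, alternatives start with distinct terminals 'd' vs 'a': unique leftmost derivation
Unambiguous


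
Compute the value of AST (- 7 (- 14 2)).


Evaluate inner: (- 14 2) = 12
Evaluate root: (- 7 12) = -5
Result: -5


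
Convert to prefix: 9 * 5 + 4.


left-to-right (same/higher precedence on left): tree is (+ (* 9 5) 4)
Prefix: + * 9 5 4


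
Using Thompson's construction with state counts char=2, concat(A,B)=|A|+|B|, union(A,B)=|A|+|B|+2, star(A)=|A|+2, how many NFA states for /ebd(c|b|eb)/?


Syntax tree has 7 char leaf(s), 2 union(s), 0 star(s)
chars contribute 7×2 = 14; each union adds +2; each star adds +2
Total: 14 + 4 + 0 = 18 states


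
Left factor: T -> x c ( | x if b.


Common prefix: 'x'
Factored: T -> x T', T' -> c ( | if b


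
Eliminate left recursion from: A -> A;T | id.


Left-recursive alternatives: A;T; non-recursive: id
Introduce A': A -> idA', A' -> ;TA' | ε


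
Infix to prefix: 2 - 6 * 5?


'*' binds tighter: tree is (- 2 (* 6 5))
Prefix: - 2 * 6 5


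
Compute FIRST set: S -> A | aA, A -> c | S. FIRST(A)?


Per alternative of A: FIRST(c) = {c}; FIRST(S) = {a, c}
FIRST(A) = {a, c}


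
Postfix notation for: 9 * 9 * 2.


Left to right (same or higher precedence on left)
Postfix: 9 9 * 2 *


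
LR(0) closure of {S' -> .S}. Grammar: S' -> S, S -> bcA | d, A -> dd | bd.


Start: S' -> .S
For each item with dot before a nonterminal B, add B -> .γ for every B-production
Closure: [S' -> .S, S -> .bcA, S -> .d]


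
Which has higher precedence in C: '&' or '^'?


'&' is bitwise AND (level 5); '^' is bitwise XOR (level 4)
Higher level binds tighter
'&' has higher precedence than '^'


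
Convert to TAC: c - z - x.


Break into single-operator statements:
t1 = c - z
t2 = t1 - x


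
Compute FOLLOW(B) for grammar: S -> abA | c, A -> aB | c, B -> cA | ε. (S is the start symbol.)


$ ∈ FOLLOW(S). For each A -> αBβ: add FIRST(β)\{ε} to FOLLOW(B); if β nullable, add FOLLOW(A).
FOLLOW(B) = {$}


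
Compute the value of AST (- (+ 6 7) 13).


Evaluate inner: (+ 6 7) = 13
Evaluate root: (- 13 13) = 0
Result: 0


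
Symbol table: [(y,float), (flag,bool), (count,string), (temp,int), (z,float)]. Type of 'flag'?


Lookup 'flag' → type bool


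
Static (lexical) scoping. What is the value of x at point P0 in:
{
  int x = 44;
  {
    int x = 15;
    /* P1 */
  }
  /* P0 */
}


x declared in the same block as P0
x = 44


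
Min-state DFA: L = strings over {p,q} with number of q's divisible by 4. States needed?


Track (count of q) mod 4: states 0..3, accept at 0
Minimal DFA: 4 states


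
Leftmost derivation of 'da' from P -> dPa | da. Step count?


Derivation: P => da
Steps: 1


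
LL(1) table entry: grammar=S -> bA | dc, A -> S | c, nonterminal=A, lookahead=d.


For [A, d]: 'd' ∈ FIRST(S)
Entry: A -> S


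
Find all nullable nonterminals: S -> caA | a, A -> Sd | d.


A nonterminal is nullable iff some alternative derives ε (directly, or every symbol in it is nullable)
Nullable: {}


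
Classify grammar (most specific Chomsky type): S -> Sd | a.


Left-linear: every RHS is a terminal or one nonterminal followed by a terminal
Classification: Type 3 (Regular)


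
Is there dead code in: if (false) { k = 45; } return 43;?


condition is constant false, so the whole block is unreachable
Dead: 'if (false) { k = 45; }'


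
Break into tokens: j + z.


Scan left to right, longest-match per lexeme
Tokens: ID(j), OP(+), ID(z)


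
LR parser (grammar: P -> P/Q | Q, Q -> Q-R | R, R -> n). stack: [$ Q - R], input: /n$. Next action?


handle 'Q-R' on top
Action: reduce (Q -> Q-R)


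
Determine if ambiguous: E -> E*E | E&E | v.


'v*v&v' has two parse trees (no precedence encoded between * and &)
Ambiguous


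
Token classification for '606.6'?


Pattern: digits with a decimal point
Type: FLOAT_LITERAL


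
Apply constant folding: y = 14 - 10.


14 - 10 = 4 at compile time
Optimized: y = 4


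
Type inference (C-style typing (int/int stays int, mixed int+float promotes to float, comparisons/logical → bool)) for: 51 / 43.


Operand types: int / int
Rule: mixed int/float promotes to float; int/int stays int
Result type: int


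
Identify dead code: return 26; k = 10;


statement follows a return and is unreachable
Dead: 'k = 10'


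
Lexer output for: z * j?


Scan left to right, longest-match per lexeme
Tokens: ID(z), OP(*), ID(j)


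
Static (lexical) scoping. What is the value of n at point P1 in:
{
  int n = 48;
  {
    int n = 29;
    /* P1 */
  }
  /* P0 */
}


n declared in the same block as P1
n = 29


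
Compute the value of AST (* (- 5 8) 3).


Evaluate inner: (- 5 8) = -3
Evaluate root: (* -3 3) = -9
Result: -9


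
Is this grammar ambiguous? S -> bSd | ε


balanced b^n…d^n: each string has a unique parse
Unambiguous


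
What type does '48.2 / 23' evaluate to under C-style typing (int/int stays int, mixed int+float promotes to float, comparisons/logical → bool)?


Operand types: float / int
Rule: mixed int/float promotes to float; int/int stays int
Result type: float


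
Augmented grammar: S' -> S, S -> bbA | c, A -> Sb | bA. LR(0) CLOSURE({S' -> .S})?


Start: S' -> .S
For each item with dot before a nonterminal B, add B -> .γ for every B-production
Closure: [S' -> .S, S -> .bbA, S -> .c]


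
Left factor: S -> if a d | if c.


Common prefix: 'if'
Factored: S -> if S', S' -> a d | c


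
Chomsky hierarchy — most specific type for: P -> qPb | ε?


Single nonterminal LHS, but q^n b^n is not regular
Classification: Type 2 (Context-Free)


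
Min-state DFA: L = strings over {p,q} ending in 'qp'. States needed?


Track the longest suffix of input matching a prefix of 'qp': 3 classes (prefixes of length 0..2)
Minimal DFA: 3 states


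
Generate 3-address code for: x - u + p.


Break into single-operator statements:
t1 = x - u
t2 = t1 + p


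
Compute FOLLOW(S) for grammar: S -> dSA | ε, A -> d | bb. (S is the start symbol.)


$ ∈ FOLLOW(S). For each A -> αBβ: add FIRST(β)\{ε} to FOLLOW(B); if β nullable, add FOLLOW(A).
FOLLOW(S) = {$, b, d}


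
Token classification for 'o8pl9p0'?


Pattern: letter/underscore followed by alphanumerics, not a keyword
Type: IDENTIFIER


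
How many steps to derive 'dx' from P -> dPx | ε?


Derivation: P => dPx => dx
Steps: 2


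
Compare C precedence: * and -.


'*' is multiplicative (level 10); '-' is additive (level 9)
Higher level binds tighter
'*' has higher precedence than '-'


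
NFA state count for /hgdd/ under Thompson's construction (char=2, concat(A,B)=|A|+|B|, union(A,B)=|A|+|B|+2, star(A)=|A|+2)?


Syntax tree has 4 char leaf(s), 0 union(s), 0 star(s)
chars contribute 4×2 = 8; each union adds +2; each star adds +2
Total: 8 + 0 + 0 = 8 states


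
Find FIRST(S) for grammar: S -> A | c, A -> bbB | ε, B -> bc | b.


Per alternative of S: FIRST(A) = {b, ε}; FIRST(c) = {c}
FIRST(S) = {b, c, ε}


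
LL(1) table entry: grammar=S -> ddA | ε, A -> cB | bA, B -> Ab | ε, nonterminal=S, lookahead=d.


For [S, d]: 'd' ∈ FIRST(ddA)
Entry: S -> ddA


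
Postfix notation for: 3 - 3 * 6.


* has higher precedence, evaluate 3*6 first
Postfix: 3 3 6 * -


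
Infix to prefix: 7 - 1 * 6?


'*' binds tighter: tree is (- 7 (* 1 6))
Prefix: - 7 * 1 6


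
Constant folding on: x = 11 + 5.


11 + 5 = 16 at compile time
Optimized: x = 16


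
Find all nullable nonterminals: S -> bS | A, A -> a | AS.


A nonterminal is nullable iff some alternative derives ε (directly, or every symbol in it is nullable)
Nullable: {}


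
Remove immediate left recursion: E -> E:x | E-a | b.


Left-recursive alternatives: E:x, E-a; non-recursive: b
Introduce E': E -> bE', E' -> :xE' | -aE' | ε


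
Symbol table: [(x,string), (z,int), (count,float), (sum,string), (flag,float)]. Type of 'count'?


Lookup 'count' → type float


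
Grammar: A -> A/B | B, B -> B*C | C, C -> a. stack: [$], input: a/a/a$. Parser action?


no handle on stack; shift 'a'
Action: shift


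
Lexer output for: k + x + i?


Scan left to right, longest-match per lexeme
Tokens: ID(k), OP(+), ID(x), OP(+), ID(i)


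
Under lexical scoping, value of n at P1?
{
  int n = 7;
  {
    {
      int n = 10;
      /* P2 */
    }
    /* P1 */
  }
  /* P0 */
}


P1's block does not declare n; resolves to the enclosing declaration at depth 0
n = 7


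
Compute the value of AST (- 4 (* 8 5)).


Evaluate inner: (* 8 5) = 40
Evaluate root: (- 4 40) = -36
Result: -36


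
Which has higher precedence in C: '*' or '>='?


'*' is multiplicative (level 10); '>=' is relational (level 7)
Higher level binds tighter
'*' has higher precedence than '>='


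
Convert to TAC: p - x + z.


Break into single-operator statements:
t1 = p - x
t2 = t1 + z


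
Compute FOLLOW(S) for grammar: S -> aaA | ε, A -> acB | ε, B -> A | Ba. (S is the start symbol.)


$ ∈ FOLLOW(S). For each A -> αBβ: add FIRST(β)\{ε} to FOLLOW(B); if β nullable, add FOLLOW(A).
FOLLOW(S) = {$}


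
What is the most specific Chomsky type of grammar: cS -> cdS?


LHS has context (more than one symbol) and |LHS| ≤ |RHS|
Classification: Type 1 (Context-Sensitive)


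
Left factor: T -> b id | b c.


Common prefix: 'b'
Factored: T -> b T', T' -> id | c


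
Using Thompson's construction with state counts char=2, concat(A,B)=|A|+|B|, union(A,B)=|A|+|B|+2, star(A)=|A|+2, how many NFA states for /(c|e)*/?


Syntax tree has 2 char leaf(s), 1 union(s), 1 star(s)
chars contribute 2×2 = 4; each union adds +2; each star adds +2
Total: 4 + 2 + 2 = 8 states


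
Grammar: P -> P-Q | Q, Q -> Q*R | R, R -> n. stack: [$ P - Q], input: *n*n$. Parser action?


'*' can extend Q; shift to build Q -> Q*R
Action: shift


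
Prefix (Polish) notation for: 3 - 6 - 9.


left-to-right (same/higher precedence on left): tree is (- (- 3 6) 9)
Prefix: - - 3 6 9


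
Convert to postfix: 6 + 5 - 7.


Left to right (same or higher precedence on left)
Postfix: 6 5 + 7 -


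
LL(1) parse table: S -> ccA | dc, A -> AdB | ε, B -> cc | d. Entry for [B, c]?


For [B, c]: 'c' ∈ FIRST(cc)
Entry: B -> cc


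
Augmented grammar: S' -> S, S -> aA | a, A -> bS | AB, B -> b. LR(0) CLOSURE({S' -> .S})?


Start: S' -> .S
For each item with dot before a nonterminal B, add B -> .γ for every B-production
Closure: [S' -> .S, S -> .aA, S -> .a]


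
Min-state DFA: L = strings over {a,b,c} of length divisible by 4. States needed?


Track length mod 4: states 0..3, accept at 0
Minimal DFA: 4 states


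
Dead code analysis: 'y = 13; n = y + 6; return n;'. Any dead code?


y is read by n's definition; n is returned
No dead code


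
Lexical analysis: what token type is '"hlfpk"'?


Pattern: double-quoted sequence
Type: STRING_LITERAL


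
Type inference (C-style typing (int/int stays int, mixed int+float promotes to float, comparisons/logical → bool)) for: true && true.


Operand types: bool && bool
Rule: logical operators take bool operands and yield bool
Result type: bool


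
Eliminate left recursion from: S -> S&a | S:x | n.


Left-recursive alternatives: S&a, S:x; non-recursive: n
Introduce S': S -> nS', S' -> &aS' | :xS' | ε


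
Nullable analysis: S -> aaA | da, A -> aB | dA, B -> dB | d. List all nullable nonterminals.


A nonterminal is nullable iff some alternative derives ε (directly, or every symbol in it is nullable)
Nullable: {}


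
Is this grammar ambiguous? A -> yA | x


right-linear, alternatives start with distinct terminals 'y' vs 'x': unique leftmost derivation
Unambiguous


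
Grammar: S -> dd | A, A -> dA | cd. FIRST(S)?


Per alternative of S: FIRST(dd) = {d}; FIRST(A) = {c, d}
FIRST(S) = {c, d}


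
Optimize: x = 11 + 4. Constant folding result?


11 + 4 = 15 at compile time
Optimized: x = 15


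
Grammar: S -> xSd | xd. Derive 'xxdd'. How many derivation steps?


Derivation: S => xSd => xxdd
Steps: 2


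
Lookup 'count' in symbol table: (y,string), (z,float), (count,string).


Lookup 'count' → type string


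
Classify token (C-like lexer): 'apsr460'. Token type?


Pattern: letter/underscore followed by alphanumerics, not a keyword
Type: IDENTIFIER


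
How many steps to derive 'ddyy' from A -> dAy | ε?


Derivation: A => dAy => ddAyy => ddyy
Steps: 3


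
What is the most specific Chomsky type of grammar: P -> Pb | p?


Left-linear: every RHS is a terminal or one nonterminal followed by a terminal
Classification: Type 3 (Regular)


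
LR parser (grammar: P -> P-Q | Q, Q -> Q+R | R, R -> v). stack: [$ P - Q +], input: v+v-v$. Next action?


no handle; shift 'v'
Action: shift


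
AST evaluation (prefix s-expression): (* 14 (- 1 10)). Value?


Evaluate inner: (- 1 10) = -9
Evaluate root: (* 14 -9) = -126
Result: -126


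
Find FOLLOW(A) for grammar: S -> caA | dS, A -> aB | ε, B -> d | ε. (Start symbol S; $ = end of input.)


$ ∈ FOLLOW(S). For each A -> αBβ: add FIRST(β)\{ε} to FOLLOW(B); if β nullable, add FOLLOW(A).
FOLLOW(A) = {$}


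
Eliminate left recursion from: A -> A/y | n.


Left-recursive alternatives: A/y; non-recursive: n
Introduce A': A -> nA', A' -> /yA' | ε


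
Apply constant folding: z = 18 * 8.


18 * 8 = 144 at compile time
Optimized: z = 144


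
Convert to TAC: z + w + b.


Break into single-operator statements:
t1 = z + w
t2 = t1 + b


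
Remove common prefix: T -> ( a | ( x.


Common prefix: '('
Factored: T -> ( T', T' -> a | x


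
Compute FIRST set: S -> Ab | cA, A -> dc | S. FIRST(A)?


Per alternative of A: FIRST(dc) = {d}; FIRST(S) = {c, d}
FIRST(A) = {c, d}


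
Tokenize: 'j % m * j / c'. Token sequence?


Scan left to right, longest-match per lexeme
Tokens: ID(j), OP(%), ID(m), OP(*), ID(j), OP(/), ID(c)


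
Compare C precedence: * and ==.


'*' is multiplicative (level 10); '==' is equality (level 6)
Higher level binds tighter
'*' has higher precedence than '=='


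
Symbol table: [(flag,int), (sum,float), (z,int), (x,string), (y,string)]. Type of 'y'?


Lookup 'y' → type string


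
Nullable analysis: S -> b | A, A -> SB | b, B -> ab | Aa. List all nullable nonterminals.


A nonterminal is nullable iff some alternative derives ε (directly, or every symbol in it is nullable)
Nullable: {}


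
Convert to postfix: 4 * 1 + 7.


Left to right (same or higher precedence on left)
Postfix: 4 1 * 7 +


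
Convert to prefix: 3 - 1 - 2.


left-to-right (same/higher precedence on left): tree is (- (- 3 1) 2)
Prefix: - - 3 1 2


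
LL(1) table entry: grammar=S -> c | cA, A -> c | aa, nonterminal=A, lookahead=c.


For [A, c]: 'c' ∈ FIRST(c)
Entry: A -> c


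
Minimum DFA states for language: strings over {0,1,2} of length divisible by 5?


Track length mod 5: states 0..4, accept at 0
Minimal DFA: 5 states


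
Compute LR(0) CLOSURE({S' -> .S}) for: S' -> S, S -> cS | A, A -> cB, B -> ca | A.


Start: S' -> .S
For each item with dot before a nonterminal B, add B -> .γ for every B-production
Closure: [S' -> .S, S -> .cS, S -> .A, A -> .cB]


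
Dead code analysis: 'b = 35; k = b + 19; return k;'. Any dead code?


b is read by k's definition; k is returned
No dead code


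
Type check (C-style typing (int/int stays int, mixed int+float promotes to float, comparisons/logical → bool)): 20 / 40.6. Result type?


Operand types: int / float
Rule: mixed int/float promotes to float; int/int stays int
Result type: float


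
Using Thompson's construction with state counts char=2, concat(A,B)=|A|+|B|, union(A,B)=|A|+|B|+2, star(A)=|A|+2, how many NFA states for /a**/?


Syntax tree has 1 char leaf(s), 0 union(s), 2 star(s)
chars contribute 1×2 = 2; each union adds +2; each star adds +2
Total: 2 + 0 + 4 = 6 states


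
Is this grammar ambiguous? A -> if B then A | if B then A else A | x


dangling else: 'if B then if B then x else x' parses two ways
Ambiguous


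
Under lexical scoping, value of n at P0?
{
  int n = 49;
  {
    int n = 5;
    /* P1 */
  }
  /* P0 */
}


n declared in the same block as P0
n = 49


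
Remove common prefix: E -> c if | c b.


Common prefix: 'c'
Factored: E -> c E', E' -> if | b


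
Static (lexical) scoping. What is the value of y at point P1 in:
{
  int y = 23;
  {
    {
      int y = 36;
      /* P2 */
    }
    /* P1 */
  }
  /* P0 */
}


P1's block does not declare y; resolves to the enclosing declaration at depth 0
y = 23


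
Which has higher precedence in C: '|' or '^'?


'^' is bitwise XOR (level 4); '|' is bitwise OR (level 3)
Higher level binds tighter
'^' has higher precedence than '|'


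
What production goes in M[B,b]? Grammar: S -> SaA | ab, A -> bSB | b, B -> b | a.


For [B, b]: 'b' ∈ FIRST(b)
Entry: B -> b


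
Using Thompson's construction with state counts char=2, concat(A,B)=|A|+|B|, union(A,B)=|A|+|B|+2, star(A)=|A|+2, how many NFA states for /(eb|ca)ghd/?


Syntax tree has 7 char leaf(s), 1 union(s), 0 star(s)
chars contribute 7×2 = 14; each union adds +2; each star adds +2
Total: 14 + 2 + 0 = 16 states


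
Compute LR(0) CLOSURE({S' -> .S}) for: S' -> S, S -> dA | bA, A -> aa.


Start: S' -> .S
For each item with dot before a nonterminal B, add B -> .γ for every B-production
Closure: [S' -> .S, S -> .dA, S -> .bA]


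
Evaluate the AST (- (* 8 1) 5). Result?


Evaluate inner: (* 8 1) = 8
Evaluate root: (- 8 5) = 3
Result: 3


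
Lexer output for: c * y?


Scan left to right, longest-match per lexeme
Tokens: ID(c), OP(*), ID(y)


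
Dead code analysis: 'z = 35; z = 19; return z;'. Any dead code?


first assignment to z is overwritten before any read
Dead: 'z = 35'


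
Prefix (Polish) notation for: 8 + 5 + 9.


left-to-right (same/higher precedence on left): tree is (+ (+ 8 5) 9)
Prefix: + + 8 5 9


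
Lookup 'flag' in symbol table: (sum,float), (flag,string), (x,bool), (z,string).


Lookup 'flag' → type string


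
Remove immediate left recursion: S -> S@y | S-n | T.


Left-recursive alternatives: S@y, S-n; non-recursive: T
Introduce S': S -> TS', S' -> @yS' | -nS' | ε


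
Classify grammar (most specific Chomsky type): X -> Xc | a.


Left-linear: every RHS is a terminal or one nonterminal followed by a terminal
Classification: Type 3 (Regular)


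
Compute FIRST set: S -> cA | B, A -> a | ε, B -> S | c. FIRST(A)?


Per alternative of A: FIRST(a) = {a}; FIRST(ε) = {ε}
FIRST(A) = {a, ε}


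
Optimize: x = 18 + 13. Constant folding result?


18 + 13 = 31 at compile time
Optimized: x = 31


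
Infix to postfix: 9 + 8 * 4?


* has higher precedence, evaluate 8*4 first
Postfix: 9 8 4 * +


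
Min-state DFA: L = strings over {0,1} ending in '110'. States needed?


Track the longest suffix of input matching a prefix of '110': 4 classes (prefixes of length 0..3)
Minimal DFA: 4 states


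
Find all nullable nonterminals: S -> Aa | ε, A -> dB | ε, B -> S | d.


A nonterminal is nullable iff some alternative derives ε (directly, or every symbol in it is nullable)
Nullable: {A, B, S}


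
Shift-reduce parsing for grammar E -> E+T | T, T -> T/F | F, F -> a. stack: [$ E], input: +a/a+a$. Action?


shift '+' to continue E -> E+T
Action: shift


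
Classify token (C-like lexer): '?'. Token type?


Pattern: operator symbol
Type: OPERATOR


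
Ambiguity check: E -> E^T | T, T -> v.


precedence layered via separate nonterminal T: deterministic
Unambiguous


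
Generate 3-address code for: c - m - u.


Break into single-operator statements:
t1 = c - m
t2 = t1 - u


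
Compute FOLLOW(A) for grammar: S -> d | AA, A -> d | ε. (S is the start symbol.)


$ ∈ FOLLOW(S). For each A -> αBβ: add FIRST(β)\{ε} to FOLLOW(B); if β nullable, add FOLLOW(A).
FOLLOW(A) = {$, d}


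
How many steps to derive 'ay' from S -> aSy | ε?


Derivation: S => aSy => ay
Steps: 2


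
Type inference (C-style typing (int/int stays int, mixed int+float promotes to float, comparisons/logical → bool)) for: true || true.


Operand types: bool || bool
Rule: logical operators take bool operands and yield bool
Result type: bool


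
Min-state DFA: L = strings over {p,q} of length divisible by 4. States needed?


Track length mod 4: states 0..3, accept at 0
Minimal DFA: 4 states


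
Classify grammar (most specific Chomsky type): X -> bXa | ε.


Single nonterminal LHS, but b^n a^n is not regular
Classification: Type 2 (Context-Free)


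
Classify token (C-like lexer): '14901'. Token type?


Pattern: digits only
Type: INTEGER_LITERAL


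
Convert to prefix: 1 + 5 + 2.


left-to-right (same/higher precedence on left): tree is (+ (+ 1 5) 2)
Prefix: + + 1 5 2


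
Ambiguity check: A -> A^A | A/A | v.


'v^v/v' has two parse trees (no precedence encoded between ^ and /)
Ambiguous


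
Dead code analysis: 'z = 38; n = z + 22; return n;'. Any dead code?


z is read by n's definition; n is returned
No dead code


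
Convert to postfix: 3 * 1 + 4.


Left to right (same or higher precedence on left)
Postfix: 3 1 * 4 +


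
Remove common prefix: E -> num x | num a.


Common prefix: 'num'
Factored: E -> num E', E' -> x | a


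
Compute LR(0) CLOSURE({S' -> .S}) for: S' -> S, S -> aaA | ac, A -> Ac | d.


Start: S' -> .S
For each item with dot before a nonterminal B, add B -> .γ for every B-production
Closure: [S' -> .S, S -> .aaA, S -> .ac]


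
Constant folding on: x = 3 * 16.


3 * 16 = 48 at compile time
Optimized: x = 48


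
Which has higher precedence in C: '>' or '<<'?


'<<' is shift (level 8); '>' is relational (level 7)
Higher level binds tighter
'<<' has higher precedence than '>'


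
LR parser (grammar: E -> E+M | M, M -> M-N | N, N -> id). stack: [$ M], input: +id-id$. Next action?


lookahead ∉ {-} so M won't extend; reduce E -> M
Action: reduce (E -> M)


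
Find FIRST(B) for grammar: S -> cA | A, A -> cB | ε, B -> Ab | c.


Per alternative of B: FIRST(Ab) = {b, c}; FIRST(c) = {c}
FIRST(B) = {b, c}


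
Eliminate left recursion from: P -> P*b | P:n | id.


Left-recursive alternatives: P*b, P:n; non-recursive: id
Introduce P': P -> idP', P' -> *bP' | :nP' | ε


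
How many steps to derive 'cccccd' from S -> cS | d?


Derivation: S => cS => ccS => cccS => ccccS => cccccS => cccccd
Steps: 6


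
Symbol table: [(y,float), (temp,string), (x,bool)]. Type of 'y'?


Lookup 'y' → type float


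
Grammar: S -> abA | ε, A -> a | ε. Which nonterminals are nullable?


A nonterminal is nullable iff some alternative derives ε (directly, or every symbol in it is nullable)
Nullable: {A, S}


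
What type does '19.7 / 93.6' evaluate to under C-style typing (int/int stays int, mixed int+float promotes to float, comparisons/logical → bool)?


Operand types: float / float
Rule: mixed int/float promotes to float; int/int stays int
Result type: float


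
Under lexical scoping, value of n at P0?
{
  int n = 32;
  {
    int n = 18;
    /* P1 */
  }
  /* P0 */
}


n declared in the same block as P0
n = 32


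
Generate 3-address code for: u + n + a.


Break into single-operator statements:
t1 = u + n
t2 = t1 + a


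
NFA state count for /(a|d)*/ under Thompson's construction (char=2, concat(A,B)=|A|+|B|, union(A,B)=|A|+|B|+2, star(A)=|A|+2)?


Syntax tree has 2 char leaf(s), 1 union(s), 1 star(s)
chars contribute 2×2 = 4; each union adds +2; each star adds +2
Total: 4 + 2 + 2 = 8 states


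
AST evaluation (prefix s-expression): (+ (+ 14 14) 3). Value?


Evaluate inner: (+ 14 14) = 28
Evaluate root: (+ 28 3) = 31
Result: 31


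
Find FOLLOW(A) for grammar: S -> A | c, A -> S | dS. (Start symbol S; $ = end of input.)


$ ∈ FOLLOW(S). For each A -> αBβ: add FIRST(β)\{ε} to FOLLOW(B); if β nullable, add FOLLOW(A).
FOLLOW(A) = {$}


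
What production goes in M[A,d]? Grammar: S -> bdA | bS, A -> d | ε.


For [A, d]: 'd' ∈ FIRST(d)
Entry: A -> d


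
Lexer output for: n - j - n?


Scan left to right, longest-match per lexeme
Tokens: ID(n), OP(-), ID(j), OP(-), ID(n)


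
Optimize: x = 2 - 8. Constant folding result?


2 - 8 = -6 at compile time
Optimized: x = -6


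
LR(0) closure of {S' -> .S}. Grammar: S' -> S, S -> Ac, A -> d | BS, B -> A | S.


Start: S' -> .S
For each item with dot before a nonterminal B, add B -> .γ for every B-production
Closure: [S' -> .S, S -> .Ac, A -> .d, A -> .BS, B -> .A, B -> .S]


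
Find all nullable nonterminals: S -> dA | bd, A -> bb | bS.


A nonterminal is nullable iff some alternative derives ε (directly, or every symbol in it is nullable)
Nullable: {}


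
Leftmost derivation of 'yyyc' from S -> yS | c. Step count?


Derivation: S => yS => yyS => yyyS => yyyc
Steps: 4


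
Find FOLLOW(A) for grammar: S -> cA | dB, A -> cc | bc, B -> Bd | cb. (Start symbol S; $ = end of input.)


$ ∈ FOLLOW(S). For each A -> αBβ: add FIRST(β)\{ε} to FOLLOW(B); if β nullable, add FOLLOW(A).
FOLLOW(A) = {$}


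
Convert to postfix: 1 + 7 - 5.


Left to right (same or higher precedence on left)
Postfix: 1 7 + 5 -


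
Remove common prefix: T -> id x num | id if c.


Common prefix: 'id'
Factored: T -> id T', T' -> x num | if c


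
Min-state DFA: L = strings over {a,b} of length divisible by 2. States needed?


Track length mod 2: states 0..1, accept at 0
Minimal DFA: 2 states


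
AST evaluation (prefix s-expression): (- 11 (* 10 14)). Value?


Evaluate inner: (* 10 14) = 140
Evaluate root: (- 11 140) = -129
Result: -129


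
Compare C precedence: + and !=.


'+' is additive (level 9); '!=' is equality (level 6)
Higher level binds tighter
'+' has higher precedence than '!='


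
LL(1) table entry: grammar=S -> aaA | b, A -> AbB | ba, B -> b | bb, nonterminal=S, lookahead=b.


For [S, b]: 'b' ∈ FIRST(b)
Entry: S -> b


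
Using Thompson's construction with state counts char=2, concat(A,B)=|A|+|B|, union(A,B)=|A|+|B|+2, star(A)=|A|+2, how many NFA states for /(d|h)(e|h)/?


Syntax tree has 4 char leaf(s), 2 union(s), 0 star(s)
chars contribute 4×2 = 8; each union adds +2; each star adds +2
Total: 8 + 4 + 0 = 12 states


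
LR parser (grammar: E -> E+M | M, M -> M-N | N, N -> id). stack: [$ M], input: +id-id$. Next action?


lookahead ∉ {-} so M won't extend; reduce E -> M
Action: reduce (E -> M)


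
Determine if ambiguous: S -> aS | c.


right-linear, alternatives start with distinct terminals 'a' vs 'c': unique leftmost derivation
Unambiguous


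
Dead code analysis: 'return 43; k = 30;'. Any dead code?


statement follows a return and is unreachable
Dead: 'k = 30'


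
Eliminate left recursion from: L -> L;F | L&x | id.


Left-recursive alternatives: L;F, L&x; non-recursive: id
Introduce L': L -> idL', L' -> ;FL' | &xL' | ε


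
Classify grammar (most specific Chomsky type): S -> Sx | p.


Left-linear: every RHS is a terminal or one nonterminal followed by a terminal
Classification: Type 3 (Regular)


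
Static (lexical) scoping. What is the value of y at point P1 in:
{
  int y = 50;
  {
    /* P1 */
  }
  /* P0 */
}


P1's block does not declare y; resolves to the enclosing declaration at depth 0
y = 50


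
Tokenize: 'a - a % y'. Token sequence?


Scan left to right, longest-match per lexeme
Tokens: ID(a), OP(-), ID(a), OP(%), ID(y)


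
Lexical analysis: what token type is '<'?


Pattern: operator symbol
Type: OPERATOR


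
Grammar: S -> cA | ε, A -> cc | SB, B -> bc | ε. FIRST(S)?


Per alternative of S: FIRST(cA) = {c}; FIRST(ε) = {ε}
FIRST(S) = {c, ε}


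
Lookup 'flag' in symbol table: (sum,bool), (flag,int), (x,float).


Lookup 'flag' → type int


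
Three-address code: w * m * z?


Break into single-operator statements:
t1 = w * m
t2 = t1 * z


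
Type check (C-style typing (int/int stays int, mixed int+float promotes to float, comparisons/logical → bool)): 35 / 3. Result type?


Operand types: int / int
Rule: mixed int/float promotes to float; int/int stays int
Result type: int


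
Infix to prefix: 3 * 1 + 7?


left-to-right (same/higher precedence on left): tree is (+ (* 3 1) 7)
Prefix: + * 3 1 7


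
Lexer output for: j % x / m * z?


Scan left to right, longest-match per lexeme
Tokens: ID(j), OP(%), ID(x), OP(/), ID(m), OP(*), ID(z)


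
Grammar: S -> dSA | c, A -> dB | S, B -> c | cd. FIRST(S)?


Per alternative of S: FIRST(dSA) = {d}; FIRST(c) = {c}
FIRST(S) = {c, d}


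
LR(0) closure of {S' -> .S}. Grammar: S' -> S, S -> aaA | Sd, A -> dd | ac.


Start: S' -> .S
For each item with dot before a nonterminal B, add B -> .γ for every B-production
Closure: [S' -> .S, S -> .aaA, S -> .Sd]


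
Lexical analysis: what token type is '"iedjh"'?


Pattern: double-quoted sequence
Type: STRING_LITERAL


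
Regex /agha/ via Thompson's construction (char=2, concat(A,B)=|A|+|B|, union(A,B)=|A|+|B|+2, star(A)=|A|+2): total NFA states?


Syntax tree has 4 char leaf(s), 0 union(s), 0 star(s)
chars contribute 4×2 = 8; each union adds +2; each star adds +2
Total: 8 + 0 + 0 = 8 states


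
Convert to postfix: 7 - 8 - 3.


Left to right (same or higher precedence on left)
Postfix: 7 8 - 3 -


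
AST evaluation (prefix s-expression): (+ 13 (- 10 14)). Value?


Evaluate inner: (- 10 14) = -4
Evaluate root: (+ 13 -4) = 9
Result: 9


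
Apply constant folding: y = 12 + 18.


12 + 18 = 30 at compile time
Optimized: y = 30


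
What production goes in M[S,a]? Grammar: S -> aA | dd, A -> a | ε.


For [S, a]: 'a' ∈ FIRST(aA)
Entry: S -> aA


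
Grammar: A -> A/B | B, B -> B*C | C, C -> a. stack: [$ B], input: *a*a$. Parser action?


shift '*' to continue B -> B*C
Action: shift


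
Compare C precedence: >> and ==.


'>>' is shift (level 8); '==' is equality (level 6)
Higher level binds tighter
'>>' has higher precedence than '=='


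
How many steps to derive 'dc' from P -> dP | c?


Derivation: P => dP => dc
Steps: 2


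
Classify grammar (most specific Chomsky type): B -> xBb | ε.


Single nonterminal LHS, but x^n b^n is not regular
Classification: Type 2 (Context-Free)


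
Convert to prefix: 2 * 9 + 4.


left-to-right (same/higher precedence on left): tree is (+ (* 2 9) 4)
Prefix: + * 2 9 4


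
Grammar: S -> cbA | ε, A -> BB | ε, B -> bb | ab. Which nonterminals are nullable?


A nonterminal is nullable iff some alternative derives ε (directly, or every symbol in it is nullable)
Nullable: {A, S}


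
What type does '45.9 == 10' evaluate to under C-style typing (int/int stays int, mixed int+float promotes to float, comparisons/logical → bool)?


Operand types: float == int
Rule: comparison yields bool
Result type: bool


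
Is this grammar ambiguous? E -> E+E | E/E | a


'a+a/a' has two parse trees (no precedence encoded between + and /)
Ambiguous


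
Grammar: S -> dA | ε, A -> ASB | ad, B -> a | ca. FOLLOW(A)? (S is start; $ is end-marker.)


$ ∈ FOLLOW(S). For each A -> αBβ: add FIRST(β)\{ε} to FOLLOW(B); if β nullable, add FOLLOW(A).
FOLLOW(A) = {$, a, c, d}


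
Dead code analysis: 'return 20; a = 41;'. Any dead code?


statement follows a return and is unreachable
Dead: 'a = 41'


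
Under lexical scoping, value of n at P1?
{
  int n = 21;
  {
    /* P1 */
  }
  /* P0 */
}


P1's block does not declare n; resolves to the enclosing declaration at depth 0
n = 21


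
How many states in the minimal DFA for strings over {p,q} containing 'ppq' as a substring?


KMP-style automaton: 3 progress states + 1 absorbing accept = 4
Minimal DFA: 4 states


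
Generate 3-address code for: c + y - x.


Break into single-operator statements:
t1 = c + y
t2 = t1 - x


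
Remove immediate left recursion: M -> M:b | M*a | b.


Left-recursive alternatives: M:b, M*a; non-recursive: b
Introduce M': M -> bM', M' -> :bM' | *aM' | ε


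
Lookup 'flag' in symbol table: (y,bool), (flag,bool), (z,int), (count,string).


Lookup 'flag' → type bool


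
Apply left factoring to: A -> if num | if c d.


Common prefix: 'if'
Factored: A -> if A', A' -> num | c d


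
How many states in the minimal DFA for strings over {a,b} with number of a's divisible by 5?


Track (count of a) mod 5: states 0..4, accept at 0
Minimal DFA: 5 states


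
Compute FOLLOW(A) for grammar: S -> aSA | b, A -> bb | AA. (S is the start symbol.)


$ ∈ FOLLOW(S). For each A -> αBβ: add FIRST(β)\{ε} to FOLLOW(B); if β nullable, add FOLLOW(A).
FOLLOW(A) = {$, b}


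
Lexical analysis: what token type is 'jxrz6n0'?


Pattern: letter/underscore followed by alphanumerics, not a keyword
Type: IDENTIFIER


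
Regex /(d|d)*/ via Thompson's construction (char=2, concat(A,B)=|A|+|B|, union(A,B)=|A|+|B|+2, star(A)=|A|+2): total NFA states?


Syntax tree has 2 char leaf(s), 1 union(s), 1 star(s)
chars contribute 2×2 = 4; each union adds +2; each star adds +2
Total: 4 + 2 + 2 = 8 states


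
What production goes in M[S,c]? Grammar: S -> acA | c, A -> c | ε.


For [S, c]: 'c' ∈ FIRST(c)
Entry: S -> c


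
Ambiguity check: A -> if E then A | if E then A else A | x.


dangling else: 'if E then if E then x else x' parses two ways
Ambiguous


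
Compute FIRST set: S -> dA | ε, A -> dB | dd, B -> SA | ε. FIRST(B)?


Per alternative of B: FIRST(SA) = {d}; FIRST(ε) = {ε}
FIRST(B) = {d, ε}


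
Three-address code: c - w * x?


Break into single-operator statements:
t1 = w * x
t2 = c - t1


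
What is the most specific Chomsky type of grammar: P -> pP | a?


Right-linear: every RHS is a terminal or a terminal followed by one nonterminal
Classification: Type 3 (Regular)


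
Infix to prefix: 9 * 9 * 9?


left-to-right (same/higher precedence on left): tree is (* (* 9 9) 9)
Prefix: * * 9 9 9


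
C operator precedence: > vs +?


'+' is additive (level 9); '>' is relational (level 7)
Higher level binds tighter
'+' has higher precedence than '>'
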